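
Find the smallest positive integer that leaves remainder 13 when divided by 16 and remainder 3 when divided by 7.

45

x ≡ 3 (mod 7) gives x ∈ {3, 10, 17, 24, 31, 38, 45}.
The first of these with x mod 16 = 13 is 45.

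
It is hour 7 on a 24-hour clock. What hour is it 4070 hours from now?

4070 − 169·24 = 14, so 4070 ≡ 14 (mod 24).
(7 + 14) mod 24 = 21.

21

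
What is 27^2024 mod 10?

Last digits of 7^n: 7, 9, 3, 1 (period 4).
2024 leaves remainder 0 on division by 4, so 27^2024 ends in 1.

1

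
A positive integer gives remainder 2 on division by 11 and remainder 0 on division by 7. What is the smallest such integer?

Since 7·8 ≡ 1 (mod 11), take x = 0 + 7·((2−0)·8 mod 11) = 0 + 7·5 = 35.
Check: 35 mod 11 = 2, 35 mod 7 = 0.

35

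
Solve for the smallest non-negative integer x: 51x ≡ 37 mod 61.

51⁻¹ ≡ 6 (mod 61) because 51·6 = 306 = 5·61 + 1.
So x ≡ 6·37 = 222 ≡ 39 (mod 61).

39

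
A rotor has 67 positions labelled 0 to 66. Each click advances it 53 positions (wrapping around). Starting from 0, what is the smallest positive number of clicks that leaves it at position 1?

67 = 1·53 + 14
53 = 3·14 + 11
14 = 1·11 + 3
11 = 3·3 + 2
3 = 1·2 + 1
2 = 2·1 + 0
Back-substituting gives 53·43 ≡ 1 (mod 67).

43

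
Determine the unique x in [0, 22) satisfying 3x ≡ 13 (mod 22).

19

3⁻¹ ≡ 15 (mod 22) because 3·15 = 45 = 2·22 + 1.
Multiplying both sides by 15: x ≡ 15·13 = 195 ≡ 19 (mod 22).
Check: 3·19 = 57 = 2·22 + 13.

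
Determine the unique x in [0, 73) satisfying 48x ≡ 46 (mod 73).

4

48⁻¹ ≡ 35 (mod 73) because 48·35 = 1680 = 23·73 + 1.
Multiplying both sides by 35: x ≡ 35·46 = 1610 ≡ 4 (mod 73).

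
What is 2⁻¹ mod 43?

2·22 = 44 = 1·43 + 1, so 2⁻¹ ≡ 22 (mod 43).

22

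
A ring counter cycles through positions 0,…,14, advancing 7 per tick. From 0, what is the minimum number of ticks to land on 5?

5

The inverse of 7 mod 15 is 13 (since 7·13 = 91 ≡ 1).
Multiplying both sides by 13: x ≡ 13·5 = 65 ≡ 5 (mod 15).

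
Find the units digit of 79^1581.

9

Last digits of 9^n: 9, 1 (period 2).
1581 mod 2 = 1, so the last digit matches 9^1 = 9.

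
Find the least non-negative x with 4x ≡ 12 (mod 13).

4⁻¹ ≡ 10 (mod 13) because 4·10 = 40 = 3·13 + 1.
Multiplying both sides by 10: x ≡ 10·12 = 120 ≡ 3 (mod 13).
Check: 4·3 = 12 = 0·13 + 12.

3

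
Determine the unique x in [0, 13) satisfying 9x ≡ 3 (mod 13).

9

9⁻¹ ≡ 3 (mod 13) because 9·3 = 27 = 2·13 + 1.
Multiplying both sides by 3: x ≡ 3·3 = 9 ≡ 9 (mod 13).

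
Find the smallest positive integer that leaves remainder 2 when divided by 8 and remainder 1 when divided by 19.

x ≡ 2 (mod 8) gives x ∈ {2, 10, 18, 26, 34, 42, 50, 58}.
The first of these with x mod 19 = 1 is 58.

58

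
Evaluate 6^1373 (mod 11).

7

By repeated squaring mod 11: 6^1≡6, 6^2≡3, 6^4≡9, 6^8≡4, 6^16≡5, 6^32≡3, 6^64≡9, 6^128≡4, 6^256≡5, 6^512≡3, 6^1024≡9.
Since 1373 = 1 + 4 + 8 + 16 + 64 + 256 + 1024 in binary, 6^1373 ≡ 6·9·4·5·9·5·9 ≡ 7 (mod 11).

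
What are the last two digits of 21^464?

81

By repeated squaring mod 100: 21^1≡21, 21^2≡41, 21^4≡81, 21^8≡61, 21^16≡21, 21^32≡41, 21^64≡81, 21^128≡61, 21^256≡21.
Since 464 = 16 + 64 + 128 + 256 in binary, 21^464 ≡ 21·81·61·21 ≡ 81 (mod 100).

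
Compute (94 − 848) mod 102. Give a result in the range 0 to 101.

62

848 − 8·102 = 32, so 848 ≡ 32 (mod 102).
(94 − 32) mod 102 = 62.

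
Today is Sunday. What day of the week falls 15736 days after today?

15736 = 2248·7 + 0, so 15736 mod 7 = 0.
Sunday + 0 days → Sunday.

Sunday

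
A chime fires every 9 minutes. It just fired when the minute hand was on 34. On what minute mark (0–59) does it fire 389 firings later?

389·9 = 3501.
Dividing 3501 by 60 gives quotient 58 and remainder 21.
(34 + 21) mod 60 = 55.

55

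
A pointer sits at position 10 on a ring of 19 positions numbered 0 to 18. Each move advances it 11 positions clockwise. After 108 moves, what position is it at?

1

108·11 = 1188.
Dividing 1188 by 19 gives quotient 62 and remainder 10.
(10 + 10) mod 19 = 1.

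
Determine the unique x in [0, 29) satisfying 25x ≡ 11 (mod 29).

19

25⁻¹ ≡ 7 (mod 29) because 25·7 = 175 = 6·29 + 1.
Multiplying both sides by 7: x ≡ 7·11 = 77 ≡ 19 (mod 29).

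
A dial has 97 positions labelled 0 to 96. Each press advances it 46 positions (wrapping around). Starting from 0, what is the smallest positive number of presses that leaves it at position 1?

19

97 = 2·46 + 5
46 = 9·5 + 1
5 = 5·1 + 0
Back-substituting gives 46·19 ≡ 1 (mod 97).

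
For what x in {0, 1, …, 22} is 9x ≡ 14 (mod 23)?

9⁻¹ ≡ 18 (mod 23) because 9·18 = 162 = 7·23 + 1.
So x ≡ 18·14 = 252 ≡ 22 (mod 23).

22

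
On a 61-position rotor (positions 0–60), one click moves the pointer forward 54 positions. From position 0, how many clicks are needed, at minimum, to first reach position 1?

61 = 1·54 + 7
54 = 7·7 + 5
7 = 1·5 + 2
5 = 2·2 + 1
2 = 2·1 + 0
Back-substituting gives 54·26 ≡ 1 (mod 61).

26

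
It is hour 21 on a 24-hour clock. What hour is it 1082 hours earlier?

19

1082 − 45·24 = 2, so 1082 ≡ 2 (mod 24).
(21 − 2) mod 24 = 19.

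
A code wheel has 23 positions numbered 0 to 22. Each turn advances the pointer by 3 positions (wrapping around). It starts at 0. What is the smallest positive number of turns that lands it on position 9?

The inverse of 3 mod 23 is 8 (since 3·8 = 24 ≡ 1).
Multiplying both sides by 8: x ≡ 8·9 = 72 ≡ 3 (mod 23).
Check: 3·3 = 9 = 0·23 + 9.

3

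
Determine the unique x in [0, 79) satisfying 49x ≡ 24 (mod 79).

15

The inverse of 49 mod 79 is 50 (since 49·50 = 2450 ≡ 1).
Multiplying both sides by 50: x ≡ 50·24 = 1200 ≡ 15 (mod 79).
Check: 49·15 = 735 = 9·79 + 24.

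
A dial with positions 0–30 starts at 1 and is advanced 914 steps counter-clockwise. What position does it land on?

914 mod 31 = 15 (since 29·31 = 899).
(1 − 15) mod 31 = 17.

17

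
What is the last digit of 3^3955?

7

The units digit of 3^n cycles with period 4: 3, 9, 7, 1, …
3955 mod 4 = 3, so the last digit matches 3^3 = 7.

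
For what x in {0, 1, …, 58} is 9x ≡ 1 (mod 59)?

46

9⁻¹ ≡ 46 (mod 59) because 9·46 = 414 = 7·59 + 1.
Multiplying both sides by 46: x ≡ 46·1 = 46 ≡ 46 (mod 59).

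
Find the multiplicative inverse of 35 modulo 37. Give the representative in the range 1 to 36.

18

35·18 = 630 = 17·37 + 1, so 35⁻¹ ≡ 18 (mod 37).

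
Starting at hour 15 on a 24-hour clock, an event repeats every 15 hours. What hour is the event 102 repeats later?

9

102·15 = 1530.
1530 − 63·24 = 18, so 1530 ≡ 18 (mod 24).
(15 + 18) mod 24 = 9.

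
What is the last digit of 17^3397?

7

Powers of 7 mod 10 repeat with period 4: 7, 9, 3, 1.
3397 mod 4 = 1, so the last digit matches 7^1 = 7.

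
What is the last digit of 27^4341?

The units digit of 27^n cycles with period 4: 7, 9, 3, 1, …
4341 mod 4 = 1, so the last digit matches 7^1 = 7.

7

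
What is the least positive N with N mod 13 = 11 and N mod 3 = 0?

24

Since 3·9 ≡ 1 (mod 13), take x = 0 + 3·((11−0)·9 mod 13) = 0 + 3·8 = 24.
Check: 24 mod 13 = 11, 24 mod 3 = 0.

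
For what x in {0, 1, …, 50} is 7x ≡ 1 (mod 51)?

The inverse of 7 mod 51 is 22 (since 7·22 = 154 ≡ 1).
So x ≡ 22·1 = 22 ≡ 22 (mod 51).

22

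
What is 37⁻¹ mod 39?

37·19 = 703 = 18·39 + 1, so 37⁻¹ ≡ 19 (mod 39).

19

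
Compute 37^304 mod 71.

By repeated squaring mod 71: 37^1≡37, 37^2≡20, 37^4≡45, 37^8≡37, 37^16≡20, 37^32≡45, 37^64≡37, 37^128≡20, 37^256≡45.
304 = 16 + 32 + 256, so 37^304 ≡ 20·45·45 ≡ 30 (mod 71).

30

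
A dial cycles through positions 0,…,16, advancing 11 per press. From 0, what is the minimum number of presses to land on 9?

The inverse of 11 mod 17 is 14 (since 11·14 = 154 ≡ 1).
So x ≡ 14·9 = 126 ≡ 7 (mod 17).

7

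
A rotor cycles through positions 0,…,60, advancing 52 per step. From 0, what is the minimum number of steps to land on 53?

28

52⁻¹ ≡ 27 (mod 61) because 52·27 = 1404 = 23·61 + 1.
So x ≡ 27·53 = 1431 ≡ 28 (mod 61).
Check: 52·28 = 1456 = 23·61 + 53.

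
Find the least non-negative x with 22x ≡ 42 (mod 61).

13

The inverse of 22 mod 61 is 25 (since 22·25 = 550 ≡ 1).
So x ≡ 25·42 = 1050 ≡ 13 (mod 61).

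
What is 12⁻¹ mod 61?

61 = 5·12 + 1
12 = 12·1 + 0
Back-substituting gives 12·56 ≡ 1 (mod 61).

56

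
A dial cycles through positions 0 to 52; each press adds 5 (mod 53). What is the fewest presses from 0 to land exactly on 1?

5·32 = 160 = 3·53 + 1, so 5⁻¹ ≡ 32 (mod 53).

32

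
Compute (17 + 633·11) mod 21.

633·11 = 6963.
6963 = 331·21 + 12, so 6963 mod 21 = 12.
(17 + 12) mod 21 = 8.

8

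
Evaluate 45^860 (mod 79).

Successive squares of 45 mod 79: 45^1≡45, 45^2≡50, 45^4≡51, 45^8≡73, 45^16≡36, 45^32≡32, 45^64≡76, 45^128≡9, 45^256≡2, 45^512≡4.
860 = 4 + 8 + 16 + 64 + 256 + 512, so 45^860 ≡ 51·73·36·76·2·4 ≡ 50 (mod 79).

50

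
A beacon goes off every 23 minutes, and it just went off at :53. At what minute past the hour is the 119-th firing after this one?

119·23 = 2737.
2737 mod 60 = 37 (since 45·60 = 2700).
(53 + 37) mod 60 = 30.

30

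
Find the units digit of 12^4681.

2

Last digits of 2^n: 2, 4, 8, 6 (period 4).
4681 leaves remainder 1 on division by 4, so 12^4681 ends in 2.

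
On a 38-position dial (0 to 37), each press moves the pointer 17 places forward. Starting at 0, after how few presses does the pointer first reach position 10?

14

17⁻¹ ≡ 9 (mod 38) because 17·9 = 153 = 4·38 + 1.
Multiplying both sides by 9: x ≡ 9·10 = 90 ≡ 14 (mod 38).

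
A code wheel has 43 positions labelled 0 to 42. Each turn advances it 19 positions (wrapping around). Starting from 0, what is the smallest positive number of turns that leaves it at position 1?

34

43 = 2·19 + 5
19 = 3·5 + 4
5 = 1·4 + 1
4 = 4·1 + 0
Back-substituting gives 19·34 ≡ 1 (mod 43).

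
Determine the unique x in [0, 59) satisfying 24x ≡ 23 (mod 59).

28

The inverse of 24 mod 59 is 32 (since 24·32 = 768 ≡ 1).
So x ≡ 32·23 = 736 ≡ 28 (mod 59).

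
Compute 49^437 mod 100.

49

Successive squares of 49 mod 100: 49^1≡49, 49^2≡1, 49^4≡1, 49^8≡1, 49^16≡1, 49^32≡1, 49^64≡1, 49^128≡1, 49^256≡1.
437 = 1 + 4 + 16 + 32 + 128 + 256, so 49^437 ≡ 49·1·1·1·1·1 ≡ 49 (mod 100).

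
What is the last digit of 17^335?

Powers of 7 mod 10 repeat with period 4: 7, 9, 3, 1.
335 leaves remainder 3 on division by 4, so 17^335 ends in 3.

3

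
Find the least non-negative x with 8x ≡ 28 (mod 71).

8⁻¹ ≡ 9 (mod 71) because 8·9 = 72 = 1·71 + 1.
Multiplying both sides by 9: x ≡ 9·28 = 252 ≡ 39 (mod 71).
Check: 8·39 = 312 = 4·71 + 28.

39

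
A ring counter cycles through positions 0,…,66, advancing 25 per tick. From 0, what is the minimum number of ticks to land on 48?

18

The inverse of 25 mod 67 is 59 (since 25·59 = 1475 ≡ 1).
So x ≡ 59·48 = 2832 ≡ 18 (mod 67).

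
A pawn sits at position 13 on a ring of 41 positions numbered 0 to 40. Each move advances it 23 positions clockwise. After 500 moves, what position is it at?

33

500·23 = 11500.
11500 mod 41 = 20 (since 280·41 = 11480).
(13 + 20) mod 41 = 33.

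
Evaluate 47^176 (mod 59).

Successive squares of 47 mod 59: 47^1≡47, 47^2≡26, 47^4≡27, 47^8≡21, 47^16≡28, 47^32≡17, 47^64≡53, 47^128≡36.
Since 176 = 16 + 32 + 128 in binary, 47^176 ≡ 28·17·36 ≡ 26 (mod 59).

26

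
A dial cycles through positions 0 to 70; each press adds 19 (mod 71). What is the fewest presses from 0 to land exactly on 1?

19·15 = 285 = 4·71 + 1, so 19⁻¹ ≡ 15 (mod 71).

15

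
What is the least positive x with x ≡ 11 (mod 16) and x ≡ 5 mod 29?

Since 29·5 ≡ 1 (mod 16), take x = 5 + 29·((11−5)·5 mod 16) = 5 + 29·14 = 411.
Check: 411 mod 16 = 11, 411 mod 29 = 5.

411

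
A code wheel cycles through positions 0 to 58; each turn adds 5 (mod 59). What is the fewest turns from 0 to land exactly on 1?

12

5·12 = 60 = 1·59 + 1, so 5⁻¹ ≡ 12 (mod 59).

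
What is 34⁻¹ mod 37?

34·12 = 408 = 11·37 + 1, so 34⁻¹ ≡ 12 (mod 37).

12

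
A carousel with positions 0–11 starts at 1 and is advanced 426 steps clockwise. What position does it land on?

7

426 − 35·12 = 6, so 426 ≡ 6 (mod 12).
(1 + 6) mod 12 = 7.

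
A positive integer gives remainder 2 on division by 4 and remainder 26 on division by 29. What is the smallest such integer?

x ≡ 2 (mod 4) gives x ∈ {2, 6, 10, 14, 18, 22, 26}.
The first of these with x mod 29 = 26 is 26.

26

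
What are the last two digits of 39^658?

By repeated squaring mod 100: 39^1≡39, 39^2≡21, 39^4≡41, 39^8≡81, 39^16≡61, 39^32≡21, 39^64≡41, 39^128≡81, 39^256≡61, 39^512≡21.
Since 658 = 2 + 16 + 128 + 512 in binary, 39^658 ≡ 21·61·81·21 ≡ 81 (mod 100).

81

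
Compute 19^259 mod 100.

79

Successive squares of 19 mod 100: 19^1≡19, 19^2≡61, 19^4≡21, 19^8≡41, 19^16≡81, 19^32≡61, 19^64≡21, 19^128≡41, 19^256≡81.
Since 259 = 1 + 2 + 256 in binary, 19^259 ≡ 19·61·81 ≡ 79 (mod 100).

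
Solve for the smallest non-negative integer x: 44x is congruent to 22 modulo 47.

44⁻¹ ≡ 31 (mod 47) because 44·31 = 1364 = 29·47 + 1.
So x ≡ 31·22 = 682 ≡ 24 (mod 47).
Check: 44·24 = 1056 = 22·47 + 22.

24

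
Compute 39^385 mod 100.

99

Square-and-reduce mod 100: 39^1≡39, 39^2≡21, 39^4≡41, 39^8≡81, 39^16≡61, 39^32≡21, 39^64≡41, 39^128≡81, 39^256≡61.
Since 385 = 1 + 128 + 256 in binary, 39^385 ≡ 39·81·61 ≡ 99 (mod 100).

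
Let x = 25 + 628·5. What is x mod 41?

8

628·5 = 3140.
3140 = 76·41 + 24, so 3140 mod 41 = 24.
(25 + 24) mod 41 = 8.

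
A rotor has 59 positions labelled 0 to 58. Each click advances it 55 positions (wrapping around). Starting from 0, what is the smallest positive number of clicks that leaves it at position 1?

44

59 = 1·55 + 4
55 = 13·4 + 3
4 = 1·3 + 1
3 = 3·1 + 0
Back-substituting gives 55·44 ≡ 1 (mod 59).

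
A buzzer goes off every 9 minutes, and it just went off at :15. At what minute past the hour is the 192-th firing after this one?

3

192·9 = 1728.
1728 = 28·60 + 48, so 1728 mod 60 = 48.
(15 + 48) mod 60 = 3.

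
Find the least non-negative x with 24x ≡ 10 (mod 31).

3

The inverse of 24 mod 31 is 22 (since 24·22 = 528 ≡ 1).
So x ≡ 22·10 = 220 ≡ 3 (mod 31).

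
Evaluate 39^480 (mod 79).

Successive squares of 39 mod 79: 39^1≡39, 39^2≡20, 39^4≡5, 39^8≡25, 39^16≡72, 39^32≡49, 39^64≡31, 39^128≡13, 39^256≡11.
Since 480 = 32 + 64 + 128 + 256 in binary, 39^480 ≡ 49·31·13·11 ≡ 46 (mod 79).

46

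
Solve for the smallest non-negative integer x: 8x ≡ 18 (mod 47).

The inverse of 8 mod 47 is 6 (since 8·6 = 48 ≡ 1).
So x ≡ 6·18 = 108 ≡ 14 (mod 47).
Check: 8·14 = 112 = 2·47 + 18.

14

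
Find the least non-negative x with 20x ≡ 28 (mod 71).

44

20⁻¹ ≡ 32 (mod 71) because 20·32 = 640 = 9·71 + 1.
So x ≡ 32·28 = 896 ≡ 44 (mod 71).
Check: 20·44 = 880 = 12·71 + 28.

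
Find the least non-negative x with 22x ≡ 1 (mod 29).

4

22⁻¹ ≡ 4 (mod 29) because 22·4 = 88 = 3·29 + 1.
So x ≡ 4·1 = 4 ≡ 4 (mod 29).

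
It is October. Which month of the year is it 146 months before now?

August

146 mod 12 = 2 (since 12·12 = 144).
October − 2 months → August.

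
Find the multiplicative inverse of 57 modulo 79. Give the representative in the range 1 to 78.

57·61 = 3477 = 44·79 + 1, so 57⁻¹ ≡ 61 (mod 79).

61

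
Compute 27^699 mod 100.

63

Square-and-reduce mod 100: 27^1≡27, 27^2≡29, 27^4≡41, 27^8≡81, 27^16≡61, 27^32≡21, 27^64≡41, 27^128≡81, 27^256≡61, 27^512≡21.
Since 699 = 1 + 2 + 8 + 16 + 32 + 128 + 512 in binary, 27^699 ≡ 27·29·81·61·21·81·21 ≡ 63 (mod 100).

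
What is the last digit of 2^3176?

Powers of 2 mod 10 repeat with period 4: 2, 4, 8, 6.
3176 leaves remainder 0 on division by 4, so 2^3176 ends in 6.

6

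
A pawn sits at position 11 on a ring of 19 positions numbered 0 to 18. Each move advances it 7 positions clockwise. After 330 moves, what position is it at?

330·7 = 2310.
2310 = 121·19 + 11, so 2310 mod 19 = 11.
(11 + 11) mod 19 = 3.

3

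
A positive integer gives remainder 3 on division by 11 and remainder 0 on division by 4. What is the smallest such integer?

36

Since 4·3 ≡ 1 (mod 11), take x = 0 + 4·((3−0)·3 mod 11) = 0 + 4·9 = 36.
Check: 36 mod 11 = 3, 36 mod 4 = 0.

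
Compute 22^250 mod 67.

Successive squares of 22 mod 67: 22^1≡22, 22^2≡15, 22^4≡24, 22^8≡40, 22^16≡59, 22^32≡64, 22^64≡9, 22^128≡14.
Since 250 = 2 + 8 + 16 + 32 + 64 + 128 in binary, 22^250 ≡ 15·40·59·64·9·14 ≡ 40 (mod 67).

40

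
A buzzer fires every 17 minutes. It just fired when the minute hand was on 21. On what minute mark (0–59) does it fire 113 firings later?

22

113·17 = 1921.
1921 mod 60 = 1 (since 32·60 = 1920).
(21 + 1) mod 60 = 22.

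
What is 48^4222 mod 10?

Last digits of 8^n: 8, 4, 2, 6 (period 4).
4222 leaves remainder 2 on division by 4, so 48^4222 ends in 4.

4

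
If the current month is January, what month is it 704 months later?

704 − 58·12 = 8, so 704 ≡ 8 (mod 12).
January + 8 months → September.

September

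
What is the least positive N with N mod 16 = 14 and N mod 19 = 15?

x ≡ 14 (mod 16) gives x ∈ {14, 30, 46, 62, 78, 94, 110}.
The first of these with x mod 19 = 15 is 110.

110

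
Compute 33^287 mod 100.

77

Square-and-reduce mod 100: 33^1≡33, 33^2≡89, 33^4≡21, 33^8≡41, 33^16≡81, 33^32≡61, 33^64≡21, 33^128≡41, 33^256≡81.
Since 287 = 1 + 2 + 4 + 8 + 16 + 256 in binary, 33^287 ≡ 33·89·21·41·81·81 ≡ 77 (mod 100).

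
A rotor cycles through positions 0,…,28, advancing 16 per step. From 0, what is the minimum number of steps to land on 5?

16⁻¹ ≡ 20 (mod 29) because 16·20 = 320 = 11·29 + 1.
Multiplying both sides by 20: x ≡ 20·5 = 100 ≡ 13 (mod 29).
Check: 16·13 = 208 = 7·29 + 5.

13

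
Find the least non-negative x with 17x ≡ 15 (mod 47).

The inverse of 17 mod 47 is 36 (since 17·36 = 612 ≡ 1).
So x ≡ 36·15 = 540 ≡ 23 (mod 47).
Check: 17·23 = 391 = 8·47 + 15.

23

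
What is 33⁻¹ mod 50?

47

33·47 = 1551 = 31·50 + 1, so 33⁻¹ ≡ 47 (mod 50).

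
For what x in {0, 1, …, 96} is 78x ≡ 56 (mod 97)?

43

The inverse of 78 mod 97 is 51 (since 78·51 = 3978 ≡ 1).
Multiplying both sides by 51: x ≡ 51·56 = 2856 ≡ 43 (mod 97).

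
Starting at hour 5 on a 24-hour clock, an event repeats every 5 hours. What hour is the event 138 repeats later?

138·5 = 690.
690 = 28·24 + 18, so 690 mod 24 = 18.
(5 + 18) mod 24 = 23.

23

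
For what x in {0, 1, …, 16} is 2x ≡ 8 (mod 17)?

2⁻¹ ≡ 9 (mod 17) because 2·9 = 18 = 1·17 + 1.
So x ≡ 9·8 = 72 ≡ 4 (mod 17).

4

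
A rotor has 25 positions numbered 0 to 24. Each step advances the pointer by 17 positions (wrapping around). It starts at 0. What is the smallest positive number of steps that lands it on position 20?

17⁻¹ ≡ 3 (mod 25) because 17·3 = 51 = 2·25 + 1.
So x ≡ 3·20 = 60 ≡ 10 (mod 25).
Check: 17·10 = 170 = 6·25 + 20.

10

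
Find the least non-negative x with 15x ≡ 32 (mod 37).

12

The inverse of 15 mod 37 is 5 (since 15·5 = 75 ≡ 1).
So x ≡ 5·32 = 160 ≡ 12 (mod 37).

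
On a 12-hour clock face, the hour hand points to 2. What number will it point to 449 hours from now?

Dividing 449 by 12 gives quotient 37 and remainder 5.
2 + 5 → 7 on a 12-hour dial.

7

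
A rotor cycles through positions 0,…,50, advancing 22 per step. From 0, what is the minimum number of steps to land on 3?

The inverse of 22 mod 51 is 7 (since 22·7 = 154 ≡ 1).
Multiplying both sides by 7: x ≡ 7·3 = 21 ≡ 21 (mod 51).

21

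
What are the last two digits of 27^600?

Successive squares of 27 mod 100: 27^1≡27, 27^2≡29, 27^4≡41, 27^8≡81, 27^16≡61, 27^32≡21, 27^64≡41, 27^128≡81, 27^256≡61, 27^512≡21.
600 = 8 + 16 + 64 + 512, so 27^600 ≡ 81·61·41·21 ≡ 1 (mod 100).

01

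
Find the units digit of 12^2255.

The units digit of 12^n cycles with period 4: 2, 4, 8, 6, …
2255 mod 4 = 3, so the last digit matches 2^3 = 8.

8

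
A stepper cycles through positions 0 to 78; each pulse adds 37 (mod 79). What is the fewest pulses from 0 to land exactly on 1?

47

37·47 = 1739 = 22·79 + 1, so 37⁻¹ ≡ 47 (mod 79).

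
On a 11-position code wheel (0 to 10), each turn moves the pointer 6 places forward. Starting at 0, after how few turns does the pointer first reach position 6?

1

6⁻¹ ≡ 2 (mod 11) because 6·2 = 12 = 1·11 + 1.
Multiplying both sides by 2: x ≡ 2·6 = 12 ≡ 1 (mod 11).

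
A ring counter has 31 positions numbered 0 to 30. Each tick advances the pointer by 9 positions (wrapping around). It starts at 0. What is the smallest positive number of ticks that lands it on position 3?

21

The inverse of 9 mod 31 is 7 (since 9·7 = 63 ≡ 1).
So x ≡ 7·3 = 21 ≡ 21 (mod 31).
Check: 9·21 = 189 = 6·31 + 3.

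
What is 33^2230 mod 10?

9

Powers of 3 mod 10 repeat with period 4: 3, 9, 7, 1.
2230 mod 4 = 2, so the last digit matches 3^2 = 9.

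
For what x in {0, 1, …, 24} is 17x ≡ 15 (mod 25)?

The inverse of 17 mod 25 is 3 (since 17·3 = 51 ≡ 1).
Multiplying both sides by 3: x ≡ 3·15 = 45 ≡ 20 (mod 25).
Check: 17·20 = 340 = 13·25 + 15.

20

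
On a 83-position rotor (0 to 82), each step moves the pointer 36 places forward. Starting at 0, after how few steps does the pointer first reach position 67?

The inverse of 36 mod 83 is 30 (since 36·30 = 1080 ≡ 1).
Multiplying both sides by 30: x ≡ 30·67 = 2010 ≡ 18 (mod 83).

18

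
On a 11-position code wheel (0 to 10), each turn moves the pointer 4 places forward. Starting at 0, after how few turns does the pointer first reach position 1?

3

4⁻¹ ≡ 3 (mod 11) because 4·3 = 12 = 1·11 + 1.
So x ≡ 3·1 = 3 ≡ 3 (mod 11).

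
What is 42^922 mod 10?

4

Last digits of 2^n: 2, 4, 8, 6 (period 4).
922 mod 4 = 2, so the last digit matches 2^2 = 4.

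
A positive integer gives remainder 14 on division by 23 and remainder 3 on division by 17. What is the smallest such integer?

Since 17·19 ≡ 1 (mod 23), take x = 3 + 17·((14−3)·19 mod 23) = 3 + 17·2 = 37.
Check: 37 mod 23 = 14, 37 mod 17 = 3.

37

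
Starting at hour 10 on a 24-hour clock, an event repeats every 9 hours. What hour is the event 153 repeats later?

153·9 = 1377.
1377 mod 24 = 9 (since 57·24 = 1368).
(10 + 9) mod 24 = 19.

19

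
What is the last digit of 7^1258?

The units digit of 7^n cycles with period 4: 7, 9, 3, 1, …
1258 mod 4 = 2, so the last digit matches 7^2 = 9.

9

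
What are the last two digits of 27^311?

23

Successive squares of 27 mod 100: 27^1≡27, 27^2≡29, 27^4≡41, 27^8≡81, 27^16≡61, 27^32≡21, 27^64≡41, 27^128≡81, 27^256≡61.
Since 311 = 1 + 2 + 4 + 16 + 32 + 256 in binary, 27^311 ≡ 27·29·41·61·21·61 ≡ 23 (mod 100).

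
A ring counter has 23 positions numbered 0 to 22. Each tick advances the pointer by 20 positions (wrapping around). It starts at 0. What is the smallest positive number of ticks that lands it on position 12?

The inverse of 20 mod 23 is 15 (since 20·15 = 300 ≡ 1).
Multiplying both sides by 15: x ≡ 15·12 = 180 ≡ 19 (mod 23).
Check: 20·19 = 380 = 16·23 + 12.

19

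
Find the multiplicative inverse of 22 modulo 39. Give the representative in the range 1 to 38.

16

22·16 = 352 = 9·39 + 1, so 22⁻¹ ≡ 16 (mod 39).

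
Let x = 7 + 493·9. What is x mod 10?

493·9 = 4437.
4437 = 443·10 + 7, so 4437 mod 10 = 7.
(7 + 7) mod 10 = 4.

4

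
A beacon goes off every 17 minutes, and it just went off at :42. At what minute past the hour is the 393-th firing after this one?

393·17 = 6681.
6681 = 111·60 + 21, so 6681 mod 60 = 21.
(42 + 21) mod 60 = 3.

3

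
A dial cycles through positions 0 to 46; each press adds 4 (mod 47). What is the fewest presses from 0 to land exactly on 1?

12

47 = 11·4 + 3
4 = 1·3 + 1
3 = 3·1 + 0
Back-substituting gives 4·12 ≡ 1 (mod 47).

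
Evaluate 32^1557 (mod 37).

31

By repeated squaring mod 37: 32^1≡32, 32^2≡25, 32^4≡33, 32^8≡16, 32^16≡34, 32^32≡9, 32^64≡7, 32^128≡12, 32^256≡33, 32^512≡16, 32^1024≡34.
Since 1557 = 1 + 4 + 16 + 512 + 1024 in binary, 32^1557 ≡ 32·33·34·16·34 ≡ 31 (mod 37).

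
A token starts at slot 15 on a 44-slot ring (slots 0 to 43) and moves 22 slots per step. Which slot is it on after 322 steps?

322·22 = 7084.
7084 mod 44 = 0 (since 161·44 = 7084).
(15 + 0) mod 44 = 15.

15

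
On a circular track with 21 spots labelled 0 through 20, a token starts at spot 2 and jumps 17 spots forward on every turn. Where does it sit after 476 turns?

476·17 = 8092.
8092 − 385·21 = 7, so 8092 ≡ 7 (mod 21).
(2 + 7) mod 21 = 9.

9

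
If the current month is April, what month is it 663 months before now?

663 = 55·12 + 3, so 663 mod 12 = 3.
April − 3 months → January.

January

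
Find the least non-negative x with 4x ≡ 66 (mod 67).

4⁻¹ ≡ 17 (mod 67) because 4·17 = 68 = 1·67 + 1.
Multiplying both sides by 17: x ≡ 17·66 = 1122 ≡ 50 (mod 67).
Check: 4·50 = 200 = 2·67 + 66.

50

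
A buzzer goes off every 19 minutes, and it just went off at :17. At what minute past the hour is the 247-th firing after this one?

30

247·19 = 4693.
4693 mod 60 = 13 (since 78·60 = 4680).
(17 + 13) mod 60 = 30.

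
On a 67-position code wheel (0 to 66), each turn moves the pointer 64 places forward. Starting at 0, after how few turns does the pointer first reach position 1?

The inverse of 64 mod 67 is 22 (since 64·22 = 1408 ≡ 1).
So x ≡ 22·1 = 22 ≡ 22 (mod 67).
Check: 64·22 = 1408 = 21·67 + 1.

22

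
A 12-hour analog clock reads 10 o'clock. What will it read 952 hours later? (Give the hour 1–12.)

2

952 mod 12 = 4 (since 79·12 = 948).
10 + 4 → 2 on a 12-hour dial.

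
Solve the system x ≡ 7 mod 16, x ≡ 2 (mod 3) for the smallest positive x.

x ≡ 2 (mod 3) gives x ∈ {2, 5, 8, 11, 14, 17, 20, 23}.
The first of these with x mod 16 = 7 is 23.

23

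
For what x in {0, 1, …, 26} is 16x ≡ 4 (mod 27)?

16⁻¹ ≡ 22 (mod 27) because 16·22 = 352 = 13·27 + 1.
Multiplying both sides by 22: x ≡ 22·4 = 88 ≡ 7 (mod 27).
Check: 16·7 = 112 = 4·27 + 4.

7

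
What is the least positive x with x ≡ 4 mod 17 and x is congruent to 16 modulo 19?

x ≡ 4 (mod 17) gives x ∈ {4, 21, 38, 55, 72, 89, 106, 123, …}.
The first of these with x mod 19 = 16 is 225.

225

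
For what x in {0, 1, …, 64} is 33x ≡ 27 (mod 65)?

33⁻¹ ≡ 2 (mod 65) because 33·2 = 66 = 1·65 + 1.
Multiplying both sides by 2: x ≡ 2·27 = 54 ≡ 54 (mod 65).

54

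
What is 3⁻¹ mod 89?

30

3·30 = 90 = 1·89 + 1, so 3⁻¹ ≡ 30 (mod 89).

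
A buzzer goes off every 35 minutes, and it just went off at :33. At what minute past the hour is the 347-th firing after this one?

58

347·35 = 12145.
12145 mod 60 = 25 (since 202·60 = 12120).
(33 + 25) mod 60 = 58.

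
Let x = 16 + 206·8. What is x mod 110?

206·8 = 1648.
1648 − 14·110 = 108, so 1648 ≡ 108 (mod 110).
(16 + 108) mod 110 = 14.

14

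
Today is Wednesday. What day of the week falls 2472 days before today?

Tuesday

2472 − 353·7 = 1, so 2472 ≡ 1 (mod 7).
Wednesday − 1 day → Tuesday.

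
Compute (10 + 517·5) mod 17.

517·5 = 2585.
2585 − 152·17 = 1, so 2585 ≡ 1 (mod 17).
(10 + 1) mod 17 = 11.

11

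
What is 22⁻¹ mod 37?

22·32 = 704 = 19·37 + 1, so 22⁻¹ ≡ 32 (mod 37).

32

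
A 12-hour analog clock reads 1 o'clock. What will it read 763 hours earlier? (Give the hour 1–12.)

6

Dividing 763 by 12 gives quotient 63 and remainder 7.
1 − 7 → 6 on a 12-hour dial.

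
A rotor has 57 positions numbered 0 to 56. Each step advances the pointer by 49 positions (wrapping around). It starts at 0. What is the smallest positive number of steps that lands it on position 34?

10

The inverse of 49 mod 57 is 7 (since 49·7 = 343 ≡ 1).
Multiplying both sides by 7: x ≡ 7·34 = 238 ≡ 10 (mod 57).
Check: 49·10 = 490 = 8·57 + 34.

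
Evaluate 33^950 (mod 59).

22

Square-and-reduce mod 59: 33^1≡33, 33^2≡27, 33^4≡21, 33^8≡28, 33^16≡17, 33^32≡53, 33^64≡36, 33^128≡57, 33^256≡4, 33^512≡16.
Since 950 = 2 + 4 + 16 + 32 + 128 + 256 + 512 in binary, 33^950 ≡ 27·21·17·53·57·4·16 ≡ 22 (mod 59).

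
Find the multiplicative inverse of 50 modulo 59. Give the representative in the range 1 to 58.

59 = 1·50 + 9
50 = 5·9 + 5
9 = 1·5 + 4
5 = 1·4 + 1
4 = 4·1 + 0
Back-substituting gives 50·13 ≡ 1 (mod 59).

13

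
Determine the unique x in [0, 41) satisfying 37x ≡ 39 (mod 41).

21

The inverse of 37 mod 41 is 10 (since 37·10 = 370 ≡ 1).
Multiplying both sides by 10: x ≡ 10·39 = 390 ≡ 21 (mod 41).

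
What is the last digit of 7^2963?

Last digits of 7^n: 7, 9, 3, 1 (period 4).
2963 mod 4 = 3, so the last digit matches 7^3 = 3.

3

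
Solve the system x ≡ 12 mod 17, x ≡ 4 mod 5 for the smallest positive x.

29

x ≡ 4 (mod 5) gives x ∈ {4, 9, 14, 19, 24, 29}.
The first of these with x mod 17 = 12 is 29.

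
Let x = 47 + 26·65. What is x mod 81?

36

26·65 = 1690.
Dividing 1690 by 81 gives quotient 20 and remainder 70.
(47 + 70) mod 81 = 36.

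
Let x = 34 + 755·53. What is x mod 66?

53

755·53 = 40015.
Dividing 40015 by 66 gives quotient 606 and remainder 19.
(34 + 19) mod 66 = 53.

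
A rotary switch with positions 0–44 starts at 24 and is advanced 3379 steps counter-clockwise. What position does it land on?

3379 = 75·45 + 4, so 3379 mod 45 = 4.
(24 − 4) mod 45 = 20.

20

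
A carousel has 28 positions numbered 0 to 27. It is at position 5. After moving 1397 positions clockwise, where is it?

1397 mod 28 = 25 (since 49·28 = 1372).
(5 + 25) mod 28 = 2.

2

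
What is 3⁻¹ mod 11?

11 = 3·3 + 2
3 = 1·2 + 1
2 = 2·1 + 0
Back-substituting gives 3·4 ≡ 1 (mod 11).

4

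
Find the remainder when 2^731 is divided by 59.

Successive squares of 2 mod 59: 2^1≡2, 2^2≡4, 2^4≡16, 2^8≡20, 2^16≡46, 2^32≡51, 2^64≡5, 2^128≡25, 2^256≡35, 2^512≡45.
731 = 1 + 2 + 8 + 16 + 64 + 128 + 512, so 2^731 ≡ 2·4·20·46·5·25·45 ≡ 54 (mod 59).

54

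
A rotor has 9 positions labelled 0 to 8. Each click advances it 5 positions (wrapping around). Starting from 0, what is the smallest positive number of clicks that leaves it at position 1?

2

5·2 = 10 = 1·9 + 1, so 5⁻¹ ≡ 2 (mod 9).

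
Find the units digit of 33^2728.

The units digit of 33^n cycles with period 4: 3, 9, 7, 1, …
2728 mod 4 = 0, so the last digit matches 3^4 = 1.

1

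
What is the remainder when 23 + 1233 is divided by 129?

1233 − 9·129 = 72, so 1233 ≡ 72 (mod 129).
(23 + 72) mod 129 = 95.

95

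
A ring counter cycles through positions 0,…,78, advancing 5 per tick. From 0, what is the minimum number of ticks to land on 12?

The inverse of 5 mod 79 is 16 (since 5·16 = 80 ≡ 1).
Multiplying both sides by 16: x ≡ 16·12 = 192 ≡ 34 (mod 79).

34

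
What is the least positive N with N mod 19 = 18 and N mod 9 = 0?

Since 9·17 ≡ 1 (mod 19), take x = 0 + 9·((18−0)·17 mod 19) = 0 + 9·2 = 18.
Check: 18 mod 19 = 18, 18 mod 9 = 0.

18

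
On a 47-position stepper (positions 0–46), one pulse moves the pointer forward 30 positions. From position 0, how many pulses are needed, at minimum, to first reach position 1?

30·11 = 330 = 7·47 + 1, so 30⁻¹ ≡ 11 (mod 47).

11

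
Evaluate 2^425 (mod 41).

Square-and-reduce mod 41: 2^1≡2, 2^2≡4, 2^4≡16, 2^8≡10, 2^16≡18, 2^32≡37, 2^64≡16, 2^128≡10, 2^256≡18.
Since 425 = 1 + 8 + 32 + 128 + 256 in binary, 2^425 ≡ 2·10·37·10·18 ≡ 32 (mod 41).

32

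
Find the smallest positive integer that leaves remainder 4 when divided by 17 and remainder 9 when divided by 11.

x ≡ 9 (mod 11) gives x ∈ {9, 20, 31, 42, 53, 64, 75, 86, …}.
The first of these with x mod 17 = 4 is 174.

174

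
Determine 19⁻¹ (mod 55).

29

19·29 = 551 = 10·55 + 1, so 19⁻¹ ≡ 29 (mod 55).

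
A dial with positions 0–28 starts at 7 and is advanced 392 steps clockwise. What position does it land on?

22

392 = 13·29 + 15, so 392 mod 29 = 15.
(7 + 15) mod 29 = 22.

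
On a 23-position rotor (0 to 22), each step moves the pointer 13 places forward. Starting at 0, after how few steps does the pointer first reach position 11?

15

The inverse of 13 mod 23 is 16 (since 13·16 = 208 ≡ 1).
Multiplying both sides by 16: x ≡ 16·11 = 176 ≡ 15 (mod 23).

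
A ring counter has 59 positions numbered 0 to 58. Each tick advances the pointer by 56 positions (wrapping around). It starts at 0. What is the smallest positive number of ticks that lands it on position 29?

10

The inverse of 56 mod 59 is 39 (since 56·39 = 2184 ≡ 1).
Multiplying both sides by 39: x ≡ 39·29 = 1131 ≡ 10 (mod 59).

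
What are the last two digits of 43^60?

By repeated squaring mod 100: 43^1≡43, 43^2≡49, 43^4≡1, 43^8≡1, 43^16≡1, 43^32≡1.
60 = 4 + 8 + 16 + 32, so 43^60 ≡ 1·1·1·1 ≡ 1 (mod 100).

01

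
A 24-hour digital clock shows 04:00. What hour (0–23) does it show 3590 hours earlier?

3590 mod 24 = 14 (since 149·24 = 3576).
(4 − 14) mod 24 = 14.

14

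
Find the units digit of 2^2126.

4

The units digit of 2^n cycles with period 4: 2, 4, 8, 6, …
2126 leaves remainder 2 on division by 4, so 2^2126 ends in 4.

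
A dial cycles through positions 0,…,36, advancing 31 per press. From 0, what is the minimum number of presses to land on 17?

The inverse of 31 mod 37 is 6 (since 31·6 = 186 ≡ 1).
Multiplying both sides by 6: x ≡ 6·17 = 102 ≡ 28 (mod 37).
Check: 31·28 = 868 = 23·37 + 17.

28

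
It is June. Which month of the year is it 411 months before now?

March

411 − 34·12 = 3, so 411 ≡ 3 (mod 12).
June − 3 months → March.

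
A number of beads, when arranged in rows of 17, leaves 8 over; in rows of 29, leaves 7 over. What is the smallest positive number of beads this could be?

297

x ≡ 8 (mod 17) gives x ∈ {8, 25, 42, 59, 76, 93, 110, 127, …}.
The first of these with x mod 29 = 7 is 297.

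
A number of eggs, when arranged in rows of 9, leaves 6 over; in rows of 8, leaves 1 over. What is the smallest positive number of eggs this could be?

33

x ≡ 1 (mod 8) gives x ∈ {1, 9, 17, 25, 33}.
The first of these with x mod 9 = 6 is 33.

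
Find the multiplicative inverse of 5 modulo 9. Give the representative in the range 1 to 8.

2

9 = 1·5 + 4
5 = 1·4 + 1
4 = 4·1 + 0
Back-substituting gives 5·2 ≡ 1 (mod 9).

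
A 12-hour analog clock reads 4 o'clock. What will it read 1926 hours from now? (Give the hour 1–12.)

1926 = 160·12 + 6, so 1926 mod 12 = 6.
4 + 6 → 10 on a 12-hour dial.

10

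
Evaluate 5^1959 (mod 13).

By repeated squaring mod 13: 5^1≡5, 5^2≡12, 5^4≡1, 5^8≡1, 5^16≡1, 5^32≡1, 5^64≡1, 5^128≡1, 5^256≡1, 5^512≡1, 5^1024≡1.
1959 = 1 + 2 + 4 + 32 + 128 + 256 + 512 + 1024, so 5^1959 ≡ 5·12·1·1·1·1·1·1 ≡ 8 (mod 13).

8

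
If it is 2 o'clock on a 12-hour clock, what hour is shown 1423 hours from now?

9

1423 − 118·12 = 7, so 1423 ≡ 7 (mod 12).
2 + 7 → 9 on a 12-hour dial.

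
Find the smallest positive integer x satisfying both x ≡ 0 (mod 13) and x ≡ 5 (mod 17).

x ≡ 0 (mod 13) gives x ∈ {0, 13, 26, 39}.
The first of these with x mod 17 = 5 is 39.

39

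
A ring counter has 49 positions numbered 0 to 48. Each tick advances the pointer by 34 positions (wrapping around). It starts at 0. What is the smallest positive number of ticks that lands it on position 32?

The inverse of 34 mod 49 is 13 (since 34·13 = 442 ≡ 1).
So x ≡ 13·32 = 416 ≡ 24 (mod 49).
Check: 34·24 = 816 = 16·49 + 32.

24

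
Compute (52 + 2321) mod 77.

63

2321 mod 77 = 11 (since 30·77 = 2310).
(52 + 11) mod 77 = 63.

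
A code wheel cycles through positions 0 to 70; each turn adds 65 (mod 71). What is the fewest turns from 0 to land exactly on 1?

59

71 = 1·65 + 6
65 = 10·6 + 5
6 = 1·5 + 1
5 = 5·1 + 0
Back-substituting gives 65·59 ≡ 1 (mod 71).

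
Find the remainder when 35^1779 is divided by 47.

13

Square-and-reduce mod 47: 35^1≡35, 35^2≡3, 35^4≡9, 35^8≡34, 35^16≡28, 35^32≡32, 35^64≡37, 35^128≡6, 35^256≡36, 35^512≡27, 35^1024≡24.
Since 1779 = 1 + 2 + 16 + 32 + 64 + 128 + 512 + 1024 in binary, 35^1779 ≡ 35·3·28·32·37·6·27·24 ≡ 13 (mod 47).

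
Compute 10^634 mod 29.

Successive squares of 10 mod 29: 10^1≡10, 10^2≡13, 10^4≡24, 10^8≡25, 10^16≡16, 10^32≡24, 10^64≡25, 10^128≡16, 10^256≡24, 10^512≡25.
Since 634 = 2 + 8 + 16 + 32 + 64 + 512 in binary, 10^634 ≡ 13·25·16·24·25·25 ≡ 5 (mod 29).

5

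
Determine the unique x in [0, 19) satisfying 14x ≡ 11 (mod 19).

14⁻¹ ≡ 15 (mod 19) because 14·15 = 210 = 11·19 + 1.
Multiplying both sides by 15: x ≡ 15·11 = 165 ≡ 13 (mod 19).

13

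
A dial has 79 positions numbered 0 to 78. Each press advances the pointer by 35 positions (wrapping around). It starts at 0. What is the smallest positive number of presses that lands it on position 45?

69

35⁻¹ ≡ 70 (mod 79) because 35·70 = 2450 = 31·79 + 1.
Multiplying both sides by 70: x ≡ 70·45 = 3150 ≡ 69 (mod 79).
Check: 35·69 = 2415 = 30·79 + 45.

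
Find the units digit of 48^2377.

The units digit of 48^n cycles with period 4: 8, 4, 2, 6, …
2377 mod 4 = 1, so the last digit matches 8^1 = 8.

8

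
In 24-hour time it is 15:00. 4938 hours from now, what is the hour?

9

4938 = 205·24 + 18, so 4938 mod 24 = 18.
(15 + 18) mod 24 = 9.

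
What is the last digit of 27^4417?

7

The units digit of 27^n cycles with period 4: 7, 9, 3, 1, …
4417 mod 4 = 1, so the last digit matches 7^1 = 7.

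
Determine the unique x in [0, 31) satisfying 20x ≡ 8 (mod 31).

The inverse of 20 mod 31 is 14 (since 20·14 = 280 ≡ 1).
Multiplying both sides by 14: x ≡ 14·8 = 112 ≡ 19 (mod 31).
Check: 20·19 = 380 = 12·31 + 8.

19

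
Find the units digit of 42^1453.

2

Powers of 2 mod 10 repeat with period 4: 2, 4, 8, 6.
1453 leaves remainder 1 on division by 4, so 42^1453 ends in 2.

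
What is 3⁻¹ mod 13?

9

3·9 = 27 = 2·13 + 1, so 3⁻¹ ≡ 9 (mod 13).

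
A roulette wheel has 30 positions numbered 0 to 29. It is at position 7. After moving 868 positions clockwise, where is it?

Dividing 868 by 30 gives quotient 28 and remainder 28.
(7 + 28) mod 30 = 5.

5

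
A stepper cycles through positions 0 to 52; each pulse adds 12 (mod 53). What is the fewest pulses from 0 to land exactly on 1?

31

53 = 4·12 + 5
12 = 2·5 + 2
5 = 2·2 + 1
2 = 2·1 + 0
Back-substituting gives 12·31 ≡ 1 (mod 53).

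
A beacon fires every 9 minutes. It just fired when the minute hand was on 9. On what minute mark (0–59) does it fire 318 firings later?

51

318·9 = 2862.
Dividing 2862 by 60 gives quotient 47 and remainder 42.
(9 + 42) mod 60 = 51.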